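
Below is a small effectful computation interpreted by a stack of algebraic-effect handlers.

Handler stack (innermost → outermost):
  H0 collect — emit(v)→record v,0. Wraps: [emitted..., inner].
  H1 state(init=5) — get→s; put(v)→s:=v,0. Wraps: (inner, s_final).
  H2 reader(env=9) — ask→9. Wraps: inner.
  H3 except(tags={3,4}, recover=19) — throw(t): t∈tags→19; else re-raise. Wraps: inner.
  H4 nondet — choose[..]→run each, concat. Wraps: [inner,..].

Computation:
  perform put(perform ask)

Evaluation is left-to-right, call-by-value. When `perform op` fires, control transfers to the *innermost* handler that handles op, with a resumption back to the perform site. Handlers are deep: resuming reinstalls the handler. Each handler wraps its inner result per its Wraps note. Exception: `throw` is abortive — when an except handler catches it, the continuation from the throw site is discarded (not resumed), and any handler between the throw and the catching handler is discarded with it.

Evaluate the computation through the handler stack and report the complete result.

Step-by-step:
ask @ H2 ⇒ 9
put(9) @ H1 ⇒ s:=9
H0 returns [0]
H1 returns ([0], 9)
H2 returns ([0], 9)
H3 returns ([0], 9)
H4 returns [([0], 9)]
= [([0], 9)]

Answer: [([0], 9)]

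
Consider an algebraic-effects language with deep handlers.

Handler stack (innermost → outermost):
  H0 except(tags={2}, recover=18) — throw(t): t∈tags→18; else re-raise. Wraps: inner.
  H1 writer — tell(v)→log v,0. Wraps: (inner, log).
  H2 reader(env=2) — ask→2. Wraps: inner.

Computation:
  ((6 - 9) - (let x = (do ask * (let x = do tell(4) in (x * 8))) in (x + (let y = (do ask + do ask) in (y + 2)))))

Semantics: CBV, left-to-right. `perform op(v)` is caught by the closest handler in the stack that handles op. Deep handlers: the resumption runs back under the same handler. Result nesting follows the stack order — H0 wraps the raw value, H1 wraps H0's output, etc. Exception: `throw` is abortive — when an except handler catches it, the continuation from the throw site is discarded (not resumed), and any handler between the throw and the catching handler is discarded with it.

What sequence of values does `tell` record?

Answer: (4)

Evaluation trace:
ask @ H2 ⇒ 2
tell(4) @ H1 ⇒ log+=4
ask @ H2 ⇒ 2
ask @ H2 ⇒ 2
H0 returns -9
H1 returns (-9, (4))
H2 returns (-9, (4))
= (-9, (4))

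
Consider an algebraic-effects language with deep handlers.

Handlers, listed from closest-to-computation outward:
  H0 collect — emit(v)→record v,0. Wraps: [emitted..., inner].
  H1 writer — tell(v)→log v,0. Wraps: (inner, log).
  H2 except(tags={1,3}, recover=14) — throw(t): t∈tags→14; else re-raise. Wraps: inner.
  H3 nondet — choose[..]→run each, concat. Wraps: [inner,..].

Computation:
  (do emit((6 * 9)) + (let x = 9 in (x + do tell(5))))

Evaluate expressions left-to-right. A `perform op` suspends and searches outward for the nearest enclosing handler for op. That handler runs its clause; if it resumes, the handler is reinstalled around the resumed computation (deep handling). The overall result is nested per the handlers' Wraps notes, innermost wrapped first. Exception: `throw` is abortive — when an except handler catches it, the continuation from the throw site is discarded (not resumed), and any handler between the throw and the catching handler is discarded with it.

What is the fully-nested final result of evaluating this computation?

Answer: [([54, 9], (5))]

Step-by-step:
emit(54) @ H0 ⇒ out+=54
tell(5) @ H1 ⇒ log+=5
H0 returns [54, 9]
H1 returns ([54, 9], (5))
H2 returns ([54, 9], (5))
H3 returns [([54, 9], (5))]
= [([54, 9], (5))]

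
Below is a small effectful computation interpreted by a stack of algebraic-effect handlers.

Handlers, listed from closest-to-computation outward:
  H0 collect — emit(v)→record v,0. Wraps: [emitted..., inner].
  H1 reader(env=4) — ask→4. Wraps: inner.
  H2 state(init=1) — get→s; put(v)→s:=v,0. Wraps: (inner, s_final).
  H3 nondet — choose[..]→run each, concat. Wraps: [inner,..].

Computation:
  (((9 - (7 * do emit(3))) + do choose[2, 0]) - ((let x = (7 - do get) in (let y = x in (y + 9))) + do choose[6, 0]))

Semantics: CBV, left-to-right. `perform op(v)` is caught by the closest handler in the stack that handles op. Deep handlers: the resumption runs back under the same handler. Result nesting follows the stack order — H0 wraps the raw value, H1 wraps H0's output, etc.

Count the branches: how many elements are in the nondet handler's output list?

Answer: 4

Working:
emit(3) @ H0 ⇒ out+=3
choose[2, 0] @ H3
  branch[0] choose=2:
    get @ H2 ⇒ 1
    choose[6, 0] @ H3
      branch[0] choose=6:
        H0 returns [3, -10]
        H1 returns [3, -10]
        H2 returns ([3, -10], 1)
        H3 returns [([3, -10], 1)]
      branch[1] choose=0:
        H0 returns [3, -4]
        H1 returns [3, -4]
        H2 returns ([3, -4], 1)
        H3 returns [([3, -4], 1)]
  branch[1] choose=0:
    get @ H2 ⇒ 1
    choose[6, 0] @ H3
      branch[0] choose=6:
        H0 returns [3, -12]
        H1 returns [3, -12]
        H2 returns ([3, -12], 1)
        H3 returns [([3, -12], 1)]
      branch[1] choose=0:
        H0 returns [3, -6]
        H1 returns [3, -6]
        H2 returns ([3, -6], 1)
        H3 returns [([3, -6], 1)]
= [([3, -10], 1), ([3, -4], 1), ([3, -12], 1), ([3, -6], 1)]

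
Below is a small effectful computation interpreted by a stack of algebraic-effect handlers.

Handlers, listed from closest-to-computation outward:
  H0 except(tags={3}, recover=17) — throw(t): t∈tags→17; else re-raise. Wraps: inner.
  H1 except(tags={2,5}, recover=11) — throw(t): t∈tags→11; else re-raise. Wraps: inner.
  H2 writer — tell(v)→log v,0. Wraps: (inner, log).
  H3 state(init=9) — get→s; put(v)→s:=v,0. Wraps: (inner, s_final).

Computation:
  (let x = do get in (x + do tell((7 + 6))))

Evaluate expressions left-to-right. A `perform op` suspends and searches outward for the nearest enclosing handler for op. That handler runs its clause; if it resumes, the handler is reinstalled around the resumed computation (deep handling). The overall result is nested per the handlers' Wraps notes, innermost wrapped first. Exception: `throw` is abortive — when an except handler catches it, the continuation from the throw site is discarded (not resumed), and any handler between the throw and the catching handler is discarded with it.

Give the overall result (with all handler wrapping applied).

Answer: ((9, (13)), 9)

Step-by-step:
get @ H3 ⇒ 9
tell(13) @ H2 ⇒ log+=13
H0 returns 9
H1 returns 9
H2 returns (9, (13))
H3 returns ((9, (13)), 9)
= ((9, (13)), 9)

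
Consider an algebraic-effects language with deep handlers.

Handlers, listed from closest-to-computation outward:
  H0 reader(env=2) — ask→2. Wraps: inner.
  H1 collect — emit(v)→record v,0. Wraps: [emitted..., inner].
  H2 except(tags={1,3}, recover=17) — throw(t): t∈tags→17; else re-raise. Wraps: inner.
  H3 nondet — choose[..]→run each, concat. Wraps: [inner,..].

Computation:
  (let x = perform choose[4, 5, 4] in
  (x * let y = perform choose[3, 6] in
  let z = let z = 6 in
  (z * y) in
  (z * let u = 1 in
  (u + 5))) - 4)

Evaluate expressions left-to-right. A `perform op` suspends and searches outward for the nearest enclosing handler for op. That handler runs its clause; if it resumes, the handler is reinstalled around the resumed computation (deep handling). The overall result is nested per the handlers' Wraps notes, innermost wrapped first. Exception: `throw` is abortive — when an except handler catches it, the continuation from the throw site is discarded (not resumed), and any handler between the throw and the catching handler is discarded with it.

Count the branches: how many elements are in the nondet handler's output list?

Step-by-step:
choose[4, 5, 4] @ H3
  branch[0] choose=4:
    choose[3, 6] @ H3
      branch[0] choose=3:
        H0 returns 428
        H1 returns [428]
        H2 returns [428]
        H3 returns [[428]]
      branch[1] choose=6:
        H0 returns 860
        H1 returns [860]
        H2 returns [860]
        H3 returns [[860]]
  branch[1] choose=5:
    choose[3, 6] @ H3
      branch[0] choose=3:
        H0 returns 536
        H1 returns [536]
        H2 returns [536]
        H3 returns [[536]]
      branch[1] choose=6:
        H0 returns 1076
        H1 returns [1076]
        H2 returns [1076]
        H3 returns [[1076]]
  branch[2] choose=4:
    choose[3, 6] @ H3
      branch[0] choose=3:
        H0 returns 428
        H1 returns [428]
        H2 returns [428]
        H3 returns [[428]]
      branch[1] choose=6:
        H0 returns 860
        H1 returns [860]
        H2 returns [860]
        H3 returns [[860]]
= [[428], [860], [536], [1076], [428], [860]]

Answer: 6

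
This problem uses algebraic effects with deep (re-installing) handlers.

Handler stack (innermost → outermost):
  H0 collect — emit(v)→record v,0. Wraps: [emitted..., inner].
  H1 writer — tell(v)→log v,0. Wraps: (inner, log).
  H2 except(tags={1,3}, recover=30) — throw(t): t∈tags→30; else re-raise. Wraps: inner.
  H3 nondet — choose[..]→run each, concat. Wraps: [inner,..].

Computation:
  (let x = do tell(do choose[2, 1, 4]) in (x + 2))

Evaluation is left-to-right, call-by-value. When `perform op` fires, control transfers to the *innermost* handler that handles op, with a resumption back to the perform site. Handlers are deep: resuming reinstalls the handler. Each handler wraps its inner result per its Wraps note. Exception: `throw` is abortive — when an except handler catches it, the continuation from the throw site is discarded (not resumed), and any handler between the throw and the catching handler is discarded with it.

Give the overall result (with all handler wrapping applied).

Step-by-step:
choose[2, 1, 4] @ H3
  branch[0] choose=2:
    tell(2) @ H1 ⇒ log+=2
    H0 returns [2]
    H1 returns ([2], (2))
    H2 returns ([2], (2))
    H3 returns [([2], (2))]
  branch[1] choose=1:
    tell(1) @ H1 ⇒ log+=1
    H0 returns [2]
    H1 returns ([2], (1))
    H2 returns ([2], (1))
    H3 returns [([2], (1))]
  branch[2] choose=4:
    tell(4) @ H1 ⇒ log+=4
    H0 returns [2]
    H1 returns ([2], (4))
    H2 returns ([2], (4))
    H3 returns [([2], (4))]
= [([2], (2)), ([2], (1)), ([2], (4))]

Answer: [([2], (2)), ([2], (1)), ([2], (4))]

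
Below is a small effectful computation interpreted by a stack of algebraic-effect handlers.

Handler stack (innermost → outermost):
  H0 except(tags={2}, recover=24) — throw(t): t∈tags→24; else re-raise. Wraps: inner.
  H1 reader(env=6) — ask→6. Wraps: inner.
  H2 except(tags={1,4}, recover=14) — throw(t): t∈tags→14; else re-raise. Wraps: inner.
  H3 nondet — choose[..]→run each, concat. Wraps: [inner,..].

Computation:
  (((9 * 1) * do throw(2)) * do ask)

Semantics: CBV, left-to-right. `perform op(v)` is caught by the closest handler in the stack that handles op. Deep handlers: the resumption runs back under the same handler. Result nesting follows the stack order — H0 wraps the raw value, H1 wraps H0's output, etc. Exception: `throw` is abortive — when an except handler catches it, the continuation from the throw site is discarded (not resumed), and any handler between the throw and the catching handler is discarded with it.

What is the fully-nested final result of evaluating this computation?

Answer: [24]

Step-by-step:
throw(2) @ H0 caught ⇒ 24
H1 returns 24
H2 returns 24
H3 returns [24]
= [24]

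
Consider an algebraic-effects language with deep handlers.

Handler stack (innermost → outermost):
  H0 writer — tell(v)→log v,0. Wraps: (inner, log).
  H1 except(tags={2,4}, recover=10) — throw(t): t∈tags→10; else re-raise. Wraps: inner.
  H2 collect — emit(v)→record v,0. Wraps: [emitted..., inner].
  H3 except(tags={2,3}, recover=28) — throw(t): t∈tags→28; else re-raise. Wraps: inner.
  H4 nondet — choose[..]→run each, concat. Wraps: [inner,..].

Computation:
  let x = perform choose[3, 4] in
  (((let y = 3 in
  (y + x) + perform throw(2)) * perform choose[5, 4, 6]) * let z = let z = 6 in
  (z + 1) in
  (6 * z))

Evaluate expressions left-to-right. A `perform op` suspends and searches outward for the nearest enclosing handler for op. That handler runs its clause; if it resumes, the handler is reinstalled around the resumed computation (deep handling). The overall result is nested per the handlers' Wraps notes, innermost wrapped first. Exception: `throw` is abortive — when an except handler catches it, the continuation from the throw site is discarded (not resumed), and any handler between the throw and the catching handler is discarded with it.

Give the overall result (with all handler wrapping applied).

Working:
choose[3, 4] @ H4
  branch[0] choose=3:
    throw(2) @ H1 caught ⇒ 10
    H2 returns [10]
    H3 returns [10]
    H4 returns [[10]]
  branch[1] choose=4:
    throw(2) @ H1 caught ⇒ 10
    H2 returns [10]
    H3 returns [10]
    H4 returns [[10]]
= [[10], [10]]

Answer: [[10], [10]]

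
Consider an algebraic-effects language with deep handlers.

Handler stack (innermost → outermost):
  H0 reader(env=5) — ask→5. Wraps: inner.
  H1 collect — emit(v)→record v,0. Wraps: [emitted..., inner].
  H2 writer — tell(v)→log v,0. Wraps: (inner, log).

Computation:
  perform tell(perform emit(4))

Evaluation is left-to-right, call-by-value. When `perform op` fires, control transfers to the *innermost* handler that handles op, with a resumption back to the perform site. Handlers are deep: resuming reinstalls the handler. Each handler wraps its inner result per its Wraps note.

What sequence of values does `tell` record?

Answer: (0)

Working:
emit(4) @ H1 ⇒ out+=4
tell(0) @ H2 ⇒ log+=0
H0 returns 0
H1 returns [4, 0]
H2 returns ([4, 0], (0))
= ([4, 0], (0))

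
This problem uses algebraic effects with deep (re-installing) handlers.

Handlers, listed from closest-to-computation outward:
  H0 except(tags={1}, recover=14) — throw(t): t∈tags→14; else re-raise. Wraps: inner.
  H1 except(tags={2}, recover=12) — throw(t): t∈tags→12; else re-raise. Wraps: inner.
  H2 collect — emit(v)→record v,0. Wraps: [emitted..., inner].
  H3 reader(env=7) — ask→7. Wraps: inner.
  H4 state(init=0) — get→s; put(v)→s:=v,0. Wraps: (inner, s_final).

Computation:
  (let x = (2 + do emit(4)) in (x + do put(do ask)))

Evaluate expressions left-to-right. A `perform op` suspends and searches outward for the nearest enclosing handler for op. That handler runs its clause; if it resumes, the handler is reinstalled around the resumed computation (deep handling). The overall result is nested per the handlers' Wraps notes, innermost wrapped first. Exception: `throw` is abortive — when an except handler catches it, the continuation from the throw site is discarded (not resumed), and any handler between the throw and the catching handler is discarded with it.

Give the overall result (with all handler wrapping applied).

Step-by-step:
emit(4) @ H2 ⇒ out+=4
ask @ H3 ⇒ 7
put(7) @ H4 ⇒ s:=7
H0 returns 2
H1 returns 2
H2 returns [4, 2]
H3 returns [4, 2]
H4 returns ([4, 2], 7)
= ([4, 2], 7)

Answer: ([4, 2], 7)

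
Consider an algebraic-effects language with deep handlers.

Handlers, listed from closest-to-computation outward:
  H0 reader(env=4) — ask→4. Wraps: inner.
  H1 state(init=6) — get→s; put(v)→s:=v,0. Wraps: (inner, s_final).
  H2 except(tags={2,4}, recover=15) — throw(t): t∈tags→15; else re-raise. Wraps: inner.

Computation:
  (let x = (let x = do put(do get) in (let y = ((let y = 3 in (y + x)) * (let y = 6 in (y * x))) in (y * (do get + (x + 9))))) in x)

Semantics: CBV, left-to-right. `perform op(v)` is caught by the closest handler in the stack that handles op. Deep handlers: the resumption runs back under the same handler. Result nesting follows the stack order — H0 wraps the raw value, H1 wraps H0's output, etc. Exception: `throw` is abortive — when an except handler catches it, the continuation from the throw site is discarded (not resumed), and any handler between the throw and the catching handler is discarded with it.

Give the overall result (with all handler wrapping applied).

Answer: (0, 6)

Evaluation trace:
get @ H1 ⇒ 6
put(6) @ H1 ⇒ s:=6
get @ H1 ⇒ 6
H0 returns 0
H1 returns (0, 6)
H2 returns (0, 6)
= (0, 6)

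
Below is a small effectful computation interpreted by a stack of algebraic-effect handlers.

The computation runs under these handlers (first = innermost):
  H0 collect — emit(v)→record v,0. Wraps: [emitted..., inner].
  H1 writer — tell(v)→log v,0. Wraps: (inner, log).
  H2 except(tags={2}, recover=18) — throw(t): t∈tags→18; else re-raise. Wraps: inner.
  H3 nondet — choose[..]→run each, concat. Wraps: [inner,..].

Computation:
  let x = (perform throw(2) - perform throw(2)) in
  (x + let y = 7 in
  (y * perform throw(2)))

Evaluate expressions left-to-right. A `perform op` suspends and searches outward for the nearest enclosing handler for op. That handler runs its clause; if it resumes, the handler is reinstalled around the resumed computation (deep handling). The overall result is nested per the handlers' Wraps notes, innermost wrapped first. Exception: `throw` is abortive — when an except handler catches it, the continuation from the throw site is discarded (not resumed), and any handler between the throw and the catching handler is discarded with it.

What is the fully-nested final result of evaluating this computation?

Answer: [18]

Evaluation trace:
throw(2) @ H2 caught ⇒ 18
H3 returns [18]
= [18]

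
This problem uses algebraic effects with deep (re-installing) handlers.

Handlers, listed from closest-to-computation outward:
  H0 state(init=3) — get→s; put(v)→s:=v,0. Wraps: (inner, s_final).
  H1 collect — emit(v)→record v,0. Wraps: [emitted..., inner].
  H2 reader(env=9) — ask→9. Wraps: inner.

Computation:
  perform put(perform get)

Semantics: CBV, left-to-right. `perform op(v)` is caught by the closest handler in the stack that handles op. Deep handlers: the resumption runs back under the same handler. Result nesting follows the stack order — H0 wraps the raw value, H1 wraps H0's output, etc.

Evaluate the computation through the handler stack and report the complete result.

Step-by-step:
get @ H0 ⇒ 3
put(3) @ H0 ⇒ s:=3
H0 returns (0, 3)
H1 returns [(0, 3)]
H2 returns [(0, 3)]
= [(0, 3)]

Answer: [(0, 3)]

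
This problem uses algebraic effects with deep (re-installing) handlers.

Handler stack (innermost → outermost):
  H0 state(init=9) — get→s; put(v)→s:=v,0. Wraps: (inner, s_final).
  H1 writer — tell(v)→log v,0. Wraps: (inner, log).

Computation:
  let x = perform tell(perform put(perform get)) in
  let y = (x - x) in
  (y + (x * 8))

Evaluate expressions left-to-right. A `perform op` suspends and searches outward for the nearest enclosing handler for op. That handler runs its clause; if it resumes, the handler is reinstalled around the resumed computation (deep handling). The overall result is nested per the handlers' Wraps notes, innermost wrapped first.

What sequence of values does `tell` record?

Answer: (0)

Evaluation trace:
get @ H0 ⇒ 9
put(9) @ H0 ⇒ s:=9
tell(0) @ H1 ⇒ log+=0
H0 returns (0, 9)
H1 returns ((0, 9), (0))
= ((0, 9), (0))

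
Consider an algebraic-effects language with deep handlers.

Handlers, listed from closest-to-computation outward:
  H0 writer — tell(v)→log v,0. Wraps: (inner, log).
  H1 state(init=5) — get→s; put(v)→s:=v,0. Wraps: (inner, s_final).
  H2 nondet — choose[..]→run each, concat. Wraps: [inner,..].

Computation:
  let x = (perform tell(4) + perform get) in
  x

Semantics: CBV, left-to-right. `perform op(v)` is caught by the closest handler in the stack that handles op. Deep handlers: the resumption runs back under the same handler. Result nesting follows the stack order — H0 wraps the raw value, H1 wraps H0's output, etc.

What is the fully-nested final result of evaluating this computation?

Answer: [((5, (4)), 5)]

Evaluation trace:
tell(4) @ H0 ⇒ log+=4
get @ H1 ⇒ 5
H0 returns (5, (4))
H1 returns ((5, (4)), 5)
H2 returns [((5, (4)), 5)]
= [((5, (4)), 5)]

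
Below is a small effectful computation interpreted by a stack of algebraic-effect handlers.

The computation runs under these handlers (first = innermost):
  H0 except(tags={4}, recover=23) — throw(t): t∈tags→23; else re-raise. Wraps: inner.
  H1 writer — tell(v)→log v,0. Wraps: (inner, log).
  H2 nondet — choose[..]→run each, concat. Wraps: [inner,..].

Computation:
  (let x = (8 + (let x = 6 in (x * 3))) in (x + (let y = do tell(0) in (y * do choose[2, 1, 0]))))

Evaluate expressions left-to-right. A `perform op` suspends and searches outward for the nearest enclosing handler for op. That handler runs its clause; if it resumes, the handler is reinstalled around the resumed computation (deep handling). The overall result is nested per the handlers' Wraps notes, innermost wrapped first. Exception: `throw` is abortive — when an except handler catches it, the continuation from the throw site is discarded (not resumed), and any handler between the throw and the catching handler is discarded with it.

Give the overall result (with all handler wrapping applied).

Step-by-step:
tell(0) @ H1 ⇒ log+=0
choose[2, 1, 0] @ H2
  branch[0] choose=2:
    H0 returns 26
    H1 returns (26, (0))
    H2 returns [(26, (0))]
  branch[1] choose=1:
    H0 returns 26
    H1 returns (26, (0))
    H2 returns [(26, (0))]
  branch[2] choose=0:
    H0 returns 26
    H1 returns (26, (0))
    H2 returns [(26, (0))]
= [(26, (0)), (26, (0)), (26, (0))]

Answer: [(26, (0)), (26, (0)), (26, (0))]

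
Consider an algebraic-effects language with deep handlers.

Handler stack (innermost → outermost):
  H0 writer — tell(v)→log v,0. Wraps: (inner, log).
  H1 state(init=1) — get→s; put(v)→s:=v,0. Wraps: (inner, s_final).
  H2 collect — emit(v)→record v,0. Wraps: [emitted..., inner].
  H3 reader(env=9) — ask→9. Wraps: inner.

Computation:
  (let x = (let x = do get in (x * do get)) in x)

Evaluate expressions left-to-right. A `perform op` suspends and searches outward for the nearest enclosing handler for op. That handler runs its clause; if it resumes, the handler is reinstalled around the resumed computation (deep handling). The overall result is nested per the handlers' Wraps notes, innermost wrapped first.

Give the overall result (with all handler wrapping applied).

Answer: [((1, ()), 1)]

Working:
get @ H1 ⇒ 1
get @ H1 ⇒ 1
H0 returns (1, ())
H1 returns ((1, ()), 1)
H2 returns [((1, ()), 1)]
H3 returns [((1, ()), 1)]
= [((1, ()), 1)]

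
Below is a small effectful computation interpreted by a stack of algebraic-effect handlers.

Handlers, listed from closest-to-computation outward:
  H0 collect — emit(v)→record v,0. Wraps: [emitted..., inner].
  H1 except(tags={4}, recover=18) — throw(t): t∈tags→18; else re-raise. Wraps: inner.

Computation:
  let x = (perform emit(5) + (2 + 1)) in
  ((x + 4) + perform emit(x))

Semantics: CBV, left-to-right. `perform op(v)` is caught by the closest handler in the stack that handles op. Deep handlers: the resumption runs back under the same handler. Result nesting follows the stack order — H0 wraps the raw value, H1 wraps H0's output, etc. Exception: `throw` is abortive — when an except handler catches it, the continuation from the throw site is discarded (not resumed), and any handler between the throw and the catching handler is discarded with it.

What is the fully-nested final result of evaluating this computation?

Answer: [5, 3, 7]

Working:
emit(5) @ H0 ⇒ out+=5
emit(3) @ H0 ⇒ out+=3
H0 returns [5, 3, 7]
H1 returns [5, 3, 7]
= [5, 3, 7]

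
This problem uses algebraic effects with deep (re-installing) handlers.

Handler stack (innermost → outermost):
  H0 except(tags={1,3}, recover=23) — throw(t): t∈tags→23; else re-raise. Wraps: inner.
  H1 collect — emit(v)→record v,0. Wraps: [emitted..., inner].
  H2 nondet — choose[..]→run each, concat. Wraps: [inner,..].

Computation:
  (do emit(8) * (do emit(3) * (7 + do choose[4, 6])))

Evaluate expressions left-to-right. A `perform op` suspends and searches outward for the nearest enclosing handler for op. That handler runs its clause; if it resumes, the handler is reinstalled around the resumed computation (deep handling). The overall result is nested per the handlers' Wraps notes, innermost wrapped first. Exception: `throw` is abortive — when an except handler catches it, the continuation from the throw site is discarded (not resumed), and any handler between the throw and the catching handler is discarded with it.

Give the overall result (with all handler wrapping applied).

Answer: [[8, 3, 0], [8, 3, 0]]

Step-by-step:
emit(8) @ H1 ⇒ out+=8
emit(3) @ H1 ⇒ out+=3
choose[4, 6] @ H2
  branch[0] choose=4:
    H0 returns 0
    H1 returns [8, 3, 0]
    H2 returns [[8, 3, 0]]
  branch[1] choose=6:
    H0 returns 0
    H1 returns [8, 3, 0]
    H2 returns [[8, 3, 0]]
= [[8, 3, 0], [8, 3, 0]]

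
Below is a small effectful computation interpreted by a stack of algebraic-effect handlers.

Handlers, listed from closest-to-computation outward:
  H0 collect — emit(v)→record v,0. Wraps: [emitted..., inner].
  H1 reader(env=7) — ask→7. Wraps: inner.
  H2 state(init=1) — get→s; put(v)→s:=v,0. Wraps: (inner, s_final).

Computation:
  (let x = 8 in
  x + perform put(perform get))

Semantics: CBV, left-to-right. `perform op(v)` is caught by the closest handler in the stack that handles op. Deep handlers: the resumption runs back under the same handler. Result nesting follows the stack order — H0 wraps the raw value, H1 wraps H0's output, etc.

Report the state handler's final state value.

Working:
get @ H2 ⇒ 1
put(1) @ H2 ⇒ s:=1
H0 returns [8]
H1 returns [8]
H2 returns ([8], 1)
= ([8], 1)

Answer: 1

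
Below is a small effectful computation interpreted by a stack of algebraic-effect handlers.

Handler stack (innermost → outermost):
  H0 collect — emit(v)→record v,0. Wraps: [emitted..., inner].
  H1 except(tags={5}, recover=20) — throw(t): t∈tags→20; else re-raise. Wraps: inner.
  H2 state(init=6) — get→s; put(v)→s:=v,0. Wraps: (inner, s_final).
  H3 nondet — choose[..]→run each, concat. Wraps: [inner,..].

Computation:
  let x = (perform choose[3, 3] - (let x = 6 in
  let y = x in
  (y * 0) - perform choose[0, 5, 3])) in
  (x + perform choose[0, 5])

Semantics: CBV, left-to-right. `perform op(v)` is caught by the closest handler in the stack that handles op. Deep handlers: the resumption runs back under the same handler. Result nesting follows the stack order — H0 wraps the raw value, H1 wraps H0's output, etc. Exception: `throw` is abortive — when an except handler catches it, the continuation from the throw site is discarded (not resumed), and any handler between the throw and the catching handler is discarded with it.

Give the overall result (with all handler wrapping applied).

Evaluation trace:
choose[3, 3] @ H3
  branch[0] choose=3:
    choose[0, 5, 3] @ H3
      branch[0] choose=0:
        choose[0, 5] @ H3
          branch[0] choose=0:
            H0 returns [3]
            H1 returns [3]
            H2 returns ([3], 6)
            H3 returns [([3], 6)]
          branch[1] choose=5:
            H0 returns [8]
            H1 returns [8]
            H2 returns ([8], 6)
            H3 returns [([8], 6)]
      branch[1] choose=5:
        choose[0, 5] @ H3
          branch[0] choose=0:
            H0 returns [8]
            H1 returns [8]
            H2 returns ([8], 6)
            H3 returns [([8], 6)]
          branch[1] choose=5:
            H0 returns [13]
            H1 returns [13]
            H2 returns ([13], 6)
            H3 returns [([13], 6)]
      branch[2] choose=3:
        choose[0, 5] @ H3
          branch[0] choose=0:
            H0 returns [6]
            H1 returns [6]
            H2 returns ([6], 6)
            H3 returns [([6], 6)]
          branch[1] choose=5:
            H0 returns [11]
            H1 returns [11]
            H2 returns ([11], 6)
            H3 returns [([11], 6)]
  branch[1] choose=3:
    choose[0, 5, 3] @ H3
      branch[0] choose=0:
        choose[0, 5] @ H3
          branch[0] choose=0:
            H0 returns [3]
            H1 returns [3]
            H2 returns ([3], 6)
            H3 returns [([3], 6)]
          branch[1] choose=5:
            H0 returns [8]
            H1 returns [8]
            H2 returns ([8], 6)
            H3 returns [([8], 6)]
      branch[1] choose=5:
        choose[0, 5] @ H3
          branch[0] choose=0:
            H0 returns [8]
            H1 returns [8]
            H2 returns ([8], 6)
            H3 returns [([8], 6)]
          branch[1] choose=5:
            H0 returns [13]
            H1 returns [13]
            H2 returns ([13], 6)
            H3 returns [([13], 6)]
      branch[2] choose=3:
        choose[0, 5] @ H3
          branch[0] choose=0:
            H0 returns [6]
            H1 returns [6]
            H2 returns ([6], 6)
            H3 returns [([6], 6)]
          branch[1] choose=5:
            H0 returns [11]
            H1 returns [11]
            H2 returns ([11], 6)
            H3 returns [([11], 6)]
= [([3], 6), ([8], 6), ([8], 6), ([13], 6), ([6], 6), ([11], 6), ([3], 6), ([8], 6), ([8], 6), ([13], 6), ([6], 6), ([11], 6)]

Answer: [([3], 6), ([8], 6), ([8], 6), ([13], 6), ([6], 6), ([11], 6), ([3], 6), ([8], 6), ([8], 6), ([13], 6), ([6], 6), ([11], 6)]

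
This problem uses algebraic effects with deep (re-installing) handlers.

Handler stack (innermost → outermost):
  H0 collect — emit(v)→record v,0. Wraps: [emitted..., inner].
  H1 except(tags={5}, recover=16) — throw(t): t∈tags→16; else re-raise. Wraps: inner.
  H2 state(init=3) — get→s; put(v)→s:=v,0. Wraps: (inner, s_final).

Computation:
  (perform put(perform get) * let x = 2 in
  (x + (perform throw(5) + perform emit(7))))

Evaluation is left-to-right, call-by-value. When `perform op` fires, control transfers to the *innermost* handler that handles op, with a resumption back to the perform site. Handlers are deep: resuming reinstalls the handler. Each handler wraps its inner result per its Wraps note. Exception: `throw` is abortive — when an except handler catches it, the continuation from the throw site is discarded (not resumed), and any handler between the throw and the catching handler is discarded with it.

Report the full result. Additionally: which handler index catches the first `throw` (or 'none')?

Answer: (16, 3) ; first throw caught by: H1

Working:
get @ H2 ⇒ 3
put(3) @ H2 ⇒ s:=3
throw(5) @ H1 caught ⇒ 16
H2 returns (16, 3)
= (16, 3)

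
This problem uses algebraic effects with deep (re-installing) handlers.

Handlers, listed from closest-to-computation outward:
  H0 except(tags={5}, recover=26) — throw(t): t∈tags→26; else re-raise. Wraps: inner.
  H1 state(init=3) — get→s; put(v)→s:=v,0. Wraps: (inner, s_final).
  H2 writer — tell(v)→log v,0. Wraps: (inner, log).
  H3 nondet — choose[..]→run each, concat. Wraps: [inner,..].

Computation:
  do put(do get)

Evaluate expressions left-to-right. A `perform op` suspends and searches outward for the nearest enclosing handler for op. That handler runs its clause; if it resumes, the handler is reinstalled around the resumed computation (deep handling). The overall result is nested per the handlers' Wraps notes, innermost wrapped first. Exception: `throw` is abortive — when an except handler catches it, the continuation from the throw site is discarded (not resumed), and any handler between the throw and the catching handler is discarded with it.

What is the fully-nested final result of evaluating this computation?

Answer: [((0, 3), ())]

Evaluation trace:
get @ H1 ⇒ 3
put(3) @ H1 ⇒ s:=3
H0 returns 0
H1 returns (0, 3)
H2 returns ((0, 3), ())
H3 returns [((0, 3), ())]
= [((0, 3), ())]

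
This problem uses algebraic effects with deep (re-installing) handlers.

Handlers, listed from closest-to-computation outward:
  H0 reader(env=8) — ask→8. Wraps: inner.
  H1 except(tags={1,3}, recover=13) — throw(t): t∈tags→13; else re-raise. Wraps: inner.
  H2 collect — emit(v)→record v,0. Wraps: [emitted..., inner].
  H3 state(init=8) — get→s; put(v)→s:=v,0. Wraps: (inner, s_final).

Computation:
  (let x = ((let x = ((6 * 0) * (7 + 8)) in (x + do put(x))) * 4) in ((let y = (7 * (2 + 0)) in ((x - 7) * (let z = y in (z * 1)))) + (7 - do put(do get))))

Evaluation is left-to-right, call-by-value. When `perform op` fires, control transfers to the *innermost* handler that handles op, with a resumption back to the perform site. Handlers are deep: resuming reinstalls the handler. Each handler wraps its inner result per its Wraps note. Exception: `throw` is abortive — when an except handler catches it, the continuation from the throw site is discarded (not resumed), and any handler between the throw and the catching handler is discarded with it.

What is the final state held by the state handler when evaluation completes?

Answer: 0

Step-by-step:
put(0) @ H3 ⇒ s:=0
get @ H3 ⇒ 0
put(0) @ H3 ⇒ s:=0
H0 returns -91
H1 returns -91
H2 returns [-91]
H3 returns ([-91], 0)
= ([-91], 0)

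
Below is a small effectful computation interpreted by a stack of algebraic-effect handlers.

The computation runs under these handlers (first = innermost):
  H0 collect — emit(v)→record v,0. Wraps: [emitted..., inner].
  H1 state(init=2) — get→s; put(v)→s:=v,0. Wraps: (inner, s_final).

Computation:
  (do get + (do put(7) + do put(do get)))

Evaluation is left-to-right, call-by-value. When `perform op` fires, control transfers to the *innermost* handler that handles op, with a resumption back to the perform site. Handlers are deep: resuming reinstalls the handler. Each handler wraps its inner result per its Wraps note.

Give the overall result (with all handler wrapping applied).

Step-by-step:
get @ H1 ⇒ 2
put(7) @ H1 ⇒ s:=7
get @ H1 ⇒ 7
put(7) @ H1 ⇒ s:=7
H0 returns [2]
H1 returns ([2], 7)
= ([2], 7)

Answer: ([2], 7)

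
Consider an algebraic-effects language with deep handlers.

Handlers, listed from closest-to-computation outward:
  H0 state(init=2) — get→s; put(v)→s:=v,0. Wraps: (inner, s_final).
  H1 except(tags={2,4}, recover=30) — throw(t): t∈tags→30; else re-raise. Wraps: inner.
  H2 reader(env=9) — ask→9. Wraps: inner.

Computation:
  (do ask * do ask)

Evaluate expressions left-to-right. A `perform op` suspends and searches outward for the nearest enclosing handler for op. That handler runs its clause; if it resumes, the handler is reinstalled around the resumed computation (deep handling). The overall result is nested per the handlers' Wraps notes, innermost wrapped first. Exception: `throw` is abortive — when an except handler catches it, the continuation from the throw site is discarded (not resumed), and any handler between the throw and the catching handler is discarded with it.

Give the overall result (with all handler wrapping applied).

Answer: (81, 2)

Step-by-step:
ask @ H2 ⇒ 9
ask @ H2 ⇒ 9
H0 returns (81, 2)
H1 returns (81, 2)
H2 returns (81, 2)
= (81, 2)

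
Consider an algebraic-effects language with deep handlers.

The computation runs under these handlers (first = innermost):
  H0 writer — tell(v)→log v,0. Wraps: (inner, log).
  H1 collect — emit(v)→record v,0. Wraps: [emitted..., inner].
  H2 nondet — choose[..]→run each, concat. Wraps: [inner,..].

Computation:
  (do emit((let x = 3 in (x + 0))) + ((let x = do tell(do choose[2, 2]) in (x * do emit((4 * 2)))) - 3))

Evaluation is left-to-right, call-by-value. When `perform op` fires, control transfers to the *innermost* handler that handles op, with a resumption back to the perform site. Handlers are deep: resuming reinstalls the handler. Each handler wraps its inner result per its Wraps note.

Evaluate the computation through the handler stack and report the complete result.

Answer: [[3, 8, (-3, (2))], [3, 8, (-3, (2))]]

Working:
emit(3) @ H1 ⇒ out+=3
choose[2, 2] @ H2
  branch[0] choose=2:
    tell(2) @ H0 ⇒ log+=2
    emit(8) @ H1 ⇒ out+=8
    H0 returns (-3, (2))
    H1 returns [3, 8, (-3, (2))]
    H2 returns [[3, 8, (-3, (2))]]
  branch[1] choose=2:
    tell(2) @ H0 ⇒ log+=2
    emit(8) @ H1 ⇒ out+=8
    H0 returns (-3, (2))
    H1 returns [3, 8, (-3, (2))]
    H2 returns [[3, 8, (-3, (2))]]
= [[3, 8, (-3, (2))], [3, 8, (-3, (2))]]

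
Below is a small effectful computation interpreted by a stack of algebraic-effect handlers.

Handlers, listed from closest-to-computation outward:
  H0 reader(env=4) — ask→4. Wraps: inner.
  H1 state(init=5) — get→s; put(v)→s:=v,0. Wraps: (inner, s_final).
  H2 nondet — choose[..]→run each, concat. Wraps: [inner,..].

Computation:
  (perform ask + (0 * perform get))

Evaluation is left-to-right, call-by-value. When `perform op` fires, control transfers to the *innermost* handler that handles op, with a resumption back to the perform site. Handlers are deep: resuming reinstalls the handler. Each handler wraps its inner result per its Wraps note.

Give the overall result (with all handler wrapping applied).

Working:
ask @ H0 ⇒ 4
get @ H1 ⇒ 5
H0 returns 4
H1 returns (4, 5)
H2 returns [(4, 5)]
= [(4, 5)]

Answer: [(4, 5)]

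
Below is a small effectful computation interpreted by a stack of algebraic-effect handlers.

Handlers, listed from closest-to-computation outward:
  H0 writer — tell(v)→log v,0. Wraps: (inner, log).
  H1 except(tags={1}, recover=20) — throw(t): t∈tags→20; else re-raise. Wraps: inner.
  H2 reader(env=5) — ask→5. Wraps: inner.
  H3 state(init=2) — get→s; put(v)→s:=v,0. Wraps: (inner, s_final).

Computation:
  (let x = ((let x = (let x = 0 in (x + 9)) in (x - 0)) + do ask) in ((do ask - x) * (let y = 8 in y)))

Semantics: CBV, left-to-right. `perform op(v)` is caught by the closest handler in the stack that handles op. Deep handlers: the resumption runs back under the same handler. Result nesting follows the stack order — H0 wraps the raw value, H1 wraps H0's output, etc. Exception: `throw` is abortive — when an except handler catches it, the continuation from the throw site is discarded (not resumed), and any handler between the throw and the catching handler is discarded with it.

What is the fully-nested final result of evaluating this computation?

Answer: ((-72, ()), 2)

Working:
ask @ H2 ⇒ 5
ask @ H2 ⇒ 5
H0 returns (-72, ())
H1 returns (-72, ())
H2 returns (-72, ())
H3 returns ((-72, ()), 2)
= ((-72, ()), 2)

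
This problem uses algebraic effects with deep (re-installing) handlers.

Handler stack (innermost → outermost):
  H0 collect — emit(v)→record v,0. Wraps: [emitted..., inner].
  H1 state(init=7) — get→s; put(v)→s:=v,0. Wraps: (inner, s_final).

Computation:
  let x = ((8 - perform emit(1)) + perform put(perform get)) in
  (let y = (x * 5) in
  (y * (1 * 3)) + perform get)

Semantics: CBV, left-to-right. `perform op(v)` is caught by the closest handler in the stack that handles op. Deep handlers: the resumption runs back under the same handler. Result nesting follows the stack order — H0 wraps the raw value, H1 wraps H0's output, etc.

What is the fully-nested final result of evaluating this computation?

Answer: ([1, 127], 7)

Evaluation trace:
emit(1) @ H0 ⇒ out+=1
get @ H1 ⇒ 7
put(7) @ H1 ⇒ s:=7
get @ H1 ⇒ 7
H0 returns [1, 127]
H1 returns ([1, 127], 7)
= ([1, 127], 7)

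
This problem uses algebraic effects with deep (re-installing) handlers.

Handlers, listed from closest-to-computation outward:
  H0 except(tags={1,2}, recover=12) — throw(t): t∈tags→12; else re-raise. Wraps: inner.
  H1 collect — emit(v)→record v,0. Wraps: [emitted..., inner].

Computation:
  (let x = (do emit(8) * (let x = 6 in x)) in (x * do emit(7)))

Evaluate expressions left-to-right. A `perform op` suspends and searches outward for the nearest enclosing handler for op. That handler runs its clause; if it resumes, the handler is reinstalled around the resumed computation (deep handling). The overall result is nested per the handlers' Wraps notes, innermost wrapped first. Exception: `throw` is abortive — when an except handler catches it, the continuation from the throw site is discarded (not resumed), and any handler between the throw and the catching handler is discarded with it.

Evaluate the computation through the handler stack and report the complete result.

Working:
emit(8) @ H1 ⇒ out+=8
emit(7) @ H1 ⇒ out+=7
H0 returns 0
H1 returns [8, 7, 0]
= [8, 7, 0]

Answer: [8, 7, 0]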